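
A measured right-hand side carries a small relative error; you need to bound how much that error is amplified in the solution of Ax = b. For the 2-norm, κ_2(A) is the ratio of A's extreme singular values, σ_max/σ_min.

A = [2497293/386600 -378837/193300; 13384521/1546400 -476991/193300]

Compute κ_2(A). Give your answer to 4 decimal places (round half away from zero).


form AᵀA = [11157158385801/95654118400 -406742560371/11956764800; -406742560371/11956764800 7420757733/747297800] with trace 484280615025/3826164736 and determinant 64072265625/61218635776
solving λ² − 484280615025/3826164736·λ + 64072265625/61218635776 = 0 gives λ = 2025/16, 31640625/3826164736
σ_max=√(2025/16)=(45/4), σ_min=√(31640625/3826164736)=(5625/61856) → κ = 123.7120

123.7120


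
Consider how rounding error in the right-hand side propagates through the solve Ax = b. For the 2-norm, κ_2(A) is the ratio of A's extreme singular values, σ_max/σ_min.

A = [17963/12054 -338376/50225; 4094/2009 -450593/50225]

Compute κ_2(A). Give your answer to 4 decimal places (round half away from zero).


367.5000

form AᵀA = [926059465/145298916 -571553818/20180405; -571553818/20180405 12701294761/100902025] with trace 285781141/2160900 and determinant 279841/2160900
λ_max, λ_min = (285781141/2160900 ± √81668441717594281/4669488810000)/2 = 529/4, 529/540225
so κ_2 = √((529/4) / (529/540225)) = 367.5000


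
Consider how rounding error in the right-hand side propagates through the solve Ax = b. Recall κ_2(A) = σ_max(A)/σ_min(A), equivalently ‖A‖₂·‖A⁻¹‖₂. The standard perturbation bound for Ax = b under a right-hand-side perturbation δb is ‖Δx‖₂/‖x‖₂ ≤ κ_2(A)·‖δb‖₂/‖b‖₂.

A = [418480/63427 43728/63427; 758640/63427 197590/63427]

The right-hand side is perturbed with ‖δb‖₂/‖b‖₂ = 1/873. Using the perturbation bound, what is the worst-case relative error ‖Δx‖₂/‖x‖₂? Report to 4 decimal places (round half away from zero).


0.0182

M = AᵀA = [2597440000/13920361 582003360/13920361; 582003360/13920361 141709156/13920361]. tr(M)=1629476/8281, det(M)=25600/169
solving λ² − 1629476/8281·λ + 25600/169 = 0 gives λ = 196, 6400/8281
κ_2(A) = √(λ_max/λ_min) = √(196 / (6400/8281)) = 15.9250
worst-case relative error ≤ 15.9250 × 1/873 = 0.0182


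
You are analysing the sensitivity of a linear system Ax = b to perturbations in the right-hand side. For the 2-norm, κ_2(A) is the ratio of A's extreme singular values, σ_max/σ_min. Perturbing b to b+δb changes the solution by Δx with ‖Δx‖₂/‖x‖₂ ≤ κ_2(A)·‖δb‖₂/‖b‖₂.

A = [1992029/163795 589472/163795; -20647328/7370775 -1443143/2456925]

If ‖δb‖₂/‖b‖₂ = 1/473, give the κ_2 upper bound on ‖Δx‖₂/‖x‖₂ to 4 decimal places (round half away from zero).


form AᵀA = [5033834453089/32319050625 489240117184/10773016875; 489240117184/10773016875 47748388129/3591005625] with trace 8741711914/51710481 and determinant 446265625/51710481
λ_max, λ_min = (8741711914/51710481 ± √76325220746879480896/2673973845251361)/2 = 169, 2640625/51710481
κ = σ_max/σ_min = 13/(1625/7191) = 57.5280
worst-case relative error ≤ 57.5280 × 1/473 = 0.1216

0.1216


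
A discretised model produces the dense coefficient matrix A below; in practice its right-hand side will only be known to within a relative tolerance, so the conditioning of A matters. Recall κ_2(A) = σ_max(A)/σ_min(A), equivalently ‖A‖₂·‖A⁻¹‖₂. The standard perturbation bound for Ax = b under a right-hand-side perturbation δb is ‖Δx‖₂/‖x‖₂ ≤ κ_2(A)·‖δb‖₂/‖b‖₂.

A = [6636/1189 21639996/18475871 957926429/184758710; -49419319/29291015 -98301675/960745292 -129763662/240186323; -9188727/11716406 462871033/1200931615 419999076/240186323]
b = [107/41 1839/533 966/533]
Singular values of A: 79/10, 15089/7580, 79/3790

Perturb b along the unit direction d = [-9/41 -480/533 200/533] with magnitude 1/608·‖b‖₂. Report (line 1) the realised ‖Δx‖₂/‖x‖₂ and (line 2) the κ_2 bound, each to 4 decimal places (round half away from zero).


σ_max = 79/10, σ_min = 79/3790
condition number: (79/10) ÷ (79/3790) = 379.0000
κ_2(A)·‖δb‖/‖b‖ = 0.6234
solve Ax = b  →  x = [-0.8560 140.6916 -30.3580]
‖b‖₂ = 4.6904 and ‖x‖₂ = 143.9322
re-solving with b+δb shifts x by Δx of norm 0.3701
dividing the unrounded norms, ‖Δx‖/‖x‖ = 0.0026
so the bound overstates the realised error by a factor of ≈ 242.4229 (computed from the unrounded values)

0.0026
0.6234


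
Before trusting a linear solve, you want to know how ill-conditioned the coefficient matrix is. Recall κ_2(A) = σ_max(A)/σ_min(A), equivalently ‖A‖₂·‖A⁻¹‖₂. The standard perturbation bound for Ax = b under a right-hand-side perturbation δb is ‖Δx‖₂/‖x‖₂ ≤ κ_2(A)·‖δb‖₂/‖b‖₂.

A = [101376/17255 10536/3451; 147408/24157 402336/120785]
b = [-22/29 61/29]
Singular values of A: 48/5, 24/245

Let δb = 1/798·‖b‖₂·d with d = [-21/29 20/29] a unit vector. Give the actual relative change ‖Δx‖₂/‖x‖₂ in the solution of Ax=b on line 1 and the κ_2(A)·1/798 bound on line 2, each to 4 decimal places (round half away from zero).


from the listed singular values, σ₁ = 48/5, σ_n = 24/245
κ = σ_max/σ_min = (48/5)/(24/245) = 98.0000
worst-case relative error ≤ 98.0000 × 1/798 = 0.1228
solve Ax = b  →  x = [-9.5159 18.0637]
‖b‖₂ = 2.2361 and ‖x‖₂ = 20.4169
Δx = A⁻¹·δb where δb = 1/798·2.2361·d; ‖Δx‖ = 0.0286
realised ‖Δx‖/‖x‖ = 0.0014
tightness: 0.0014 against a bound of 0.1228 (unrounded ratio ≈ 0.0114)

0.0014
0.1228


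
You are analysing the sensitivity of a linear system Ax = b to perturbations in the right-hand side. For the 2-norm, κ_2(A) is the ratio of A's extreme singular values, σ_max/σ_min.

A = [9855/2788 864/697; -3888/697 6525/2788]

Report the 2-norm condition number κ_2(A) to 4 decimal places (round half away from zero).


M = AᵀA = [1172961/26896 -14580/1681; -14580/1681 188649/26896]. tr(M)=405/8, det(M)=59049/256
char-poly roots: 729/16 and 81/16
σ_max=√(729/16)=(27/4), σ_min=√(81/16)=(9/4) → κ = 3.0000

3.0000


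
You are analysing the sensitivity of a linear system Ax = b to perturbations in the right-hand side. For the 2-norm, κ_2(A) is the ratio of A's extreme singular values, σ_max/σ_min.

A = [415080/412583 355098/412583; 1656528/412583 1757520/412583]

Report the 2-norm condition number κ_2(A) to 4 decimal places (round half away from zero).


AᵀA = [1734905664/101263969 1819616400/101263969; 1819616400/101263969 1912534884/101263969]; tr = 4337028/120409, det = 82944/120409
solving λ² − 4337028/120409·λ + 82944/120409 = 0 gives λ = 36, 2304/120409
so κ_2 = √(36 / (2304/120409)) = 43.3750

43.3750


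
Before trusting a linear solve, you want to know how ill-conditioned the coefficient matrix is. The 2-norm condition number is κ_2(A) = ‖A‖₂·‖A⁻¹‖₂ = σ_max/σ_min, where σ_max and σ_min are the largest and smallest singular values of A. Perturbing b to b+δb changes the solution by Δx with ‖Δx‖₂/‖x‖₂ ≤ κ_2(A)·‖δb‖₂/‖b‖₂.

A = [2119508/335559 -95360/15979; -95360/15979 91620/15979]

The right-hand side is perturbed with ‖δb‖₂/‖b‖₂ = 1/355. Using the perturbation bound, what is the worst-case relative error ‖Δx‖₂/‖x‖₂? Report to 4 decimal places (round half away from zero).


AᵀA = [10110060304/133888041 -458490880/6375621; -458490880/6375621 20794000/303601]; tr = 22925344/159201, det = 6400/17689
char-poly roots: 144 and 400/159201
so κ_2 = √(144 / (400/159201)) = 239.4000
worst-case relative error ≤ 239.4000 × 1/355 = 0.6744

0.6744


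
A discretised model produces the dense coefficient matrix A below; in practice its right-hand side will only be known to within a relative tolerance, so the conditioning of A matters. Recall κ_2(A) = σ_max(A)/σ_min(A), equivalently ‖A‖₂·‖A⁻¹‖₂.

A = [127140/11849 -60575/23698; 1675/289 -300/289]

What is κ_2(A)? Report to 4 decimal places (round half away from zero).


42.5000

M = AᵀA = [72252025/485809 -16247250/485809; -16247250/485809 14790625/1943236]. tr(M)=180725/1156, det(M)=15625/1156
λ_max, λ_min = (180725/1156 ± √32589275625/1336336)/2 = 625/4, 25/289
σ_max=√(625/4)=(25/2), σ_min=√(25/289)=(5/17) → κ = 42.5000


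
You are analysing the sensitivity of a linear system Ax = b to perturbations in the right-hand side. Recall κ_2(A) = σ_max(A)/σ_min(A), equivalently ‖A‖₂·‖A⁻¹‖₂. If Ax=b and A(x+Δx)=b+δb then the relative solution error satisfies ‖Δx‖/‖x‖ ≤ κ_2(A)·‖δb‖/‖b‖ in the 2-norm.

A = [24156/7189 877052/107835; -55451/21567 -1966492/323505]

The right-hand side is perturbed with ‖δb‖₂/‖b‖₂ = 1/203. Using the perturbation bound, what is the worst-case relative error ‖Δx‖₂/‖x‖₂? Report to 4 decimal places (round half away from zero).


M = AᵀA = [8326424425/465135489 59943712180/1395406467; 59943712180/1395406467 431602907296/4186219401]. tr(M)=2997282409/24770529, det(M)=5856400/24770529
solving λ² − 2997282409/24770529·λ + 5856400/24770529 = 0 gives λ = 121, 48400/24770529
so κ_2 = √(121 / (48400/24770529)) = 248.8500
bound on ‖Δx‖/‖x‖: κ·ε = 248.8500·1/203 = 1.2259

1.2259


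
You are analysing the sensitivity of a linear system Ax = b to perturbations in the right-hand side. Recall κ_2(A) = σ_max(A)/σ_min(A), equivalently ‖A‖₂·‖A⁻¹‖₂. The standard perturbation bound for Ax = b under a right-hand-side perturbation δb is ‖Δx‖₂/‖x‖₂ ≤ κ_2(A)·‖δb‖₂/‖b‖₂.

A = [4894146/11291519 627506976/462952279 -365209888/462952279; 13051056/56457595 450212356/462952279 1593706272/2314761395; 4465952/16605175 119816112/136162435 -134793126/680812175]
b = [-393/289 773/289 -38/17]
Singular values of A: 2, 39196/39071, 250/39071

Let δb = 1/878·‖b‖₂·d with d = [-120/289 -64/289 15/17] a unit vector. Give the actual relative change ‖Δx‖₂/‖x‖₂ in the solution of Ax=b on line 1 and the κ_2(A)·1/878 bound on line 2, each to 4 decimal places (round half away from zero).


σ_max = 2, σ_min = 250/39071
condition number: 2 ÷ (250/39071) = 312.5680
perturbation bound = 312.5680·1/878 = 0.3560
solve Ax = b  →  x = [-300.2053 85.5726 -16.1886]
2-norm of b is 3.7417; of x, 312.5827
Δx = A⁻¹·δb where δb = 1/878·3.7417·d; ‖Δx‖ = 0.6660
relative error = 0.0021
realised/bound (from unrounded values) ≈ 0.0060

0.0021
0.3560


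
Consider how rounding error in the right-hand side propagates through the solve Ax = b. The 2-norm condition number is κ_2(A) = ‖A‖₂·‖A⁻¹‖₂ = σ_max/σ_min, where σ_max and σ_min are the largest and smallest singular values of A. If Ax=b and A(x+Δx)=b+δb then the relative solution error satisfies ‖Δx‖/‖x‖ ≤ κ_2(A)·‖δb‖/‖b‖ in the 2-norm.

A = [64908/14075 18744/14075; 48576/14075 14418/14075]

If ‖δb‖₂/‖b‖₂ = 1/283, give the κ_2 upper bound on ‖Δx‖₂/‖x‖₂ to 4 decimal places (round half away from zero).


form AᵀA = [1314535248/39621125 383400864/39621125; 383400864/39621125 111843252/39621125] with trace 11411028/316969 and determinant 5184/316969
char-poly roots: 36 and 144/316969
κ_2(A) = √(λ_max/λ_min) = √(36 / (144/316969)) = 281.5000
κ_2(A)·‖δb‖/‖b‖ = 0.9947

0.9947


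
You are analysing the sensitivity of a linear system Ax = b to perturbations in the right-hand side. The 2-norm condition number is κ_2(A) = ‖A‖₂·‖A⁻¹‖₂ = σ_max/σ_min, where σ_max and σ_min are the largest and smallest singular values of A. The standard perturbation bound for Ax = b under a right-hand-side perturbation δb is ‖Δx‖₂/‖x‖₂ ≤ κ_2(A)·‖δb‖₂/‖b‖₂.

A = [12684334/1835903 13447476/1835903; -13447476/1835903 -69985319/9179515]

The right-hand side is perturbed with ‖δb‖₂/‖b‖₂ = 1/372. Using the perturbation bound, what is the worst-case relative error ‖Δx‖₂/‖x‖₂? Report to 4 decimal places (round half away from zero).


form AᵀA = [406334054452/4007776249 2133159670404/20038881245; 2133159670404/20038881245 11199536438521/100194406225] with trace 25395823781/119137225 and determinant 113592964/119137225
eigenvalues of AᵀA: λ = (tr ± √(tr²−4·det))/2 = 5329/25, 21316/4765489
σ_max=√(5329/25)=(73/5), σ_min=√(21316/4765489)=(146/2183) → κ = 218.3000
bound on ‖Δx‖/‖x‖: κ·ε = 218.3000·1/372 = 0.5868

0.5868


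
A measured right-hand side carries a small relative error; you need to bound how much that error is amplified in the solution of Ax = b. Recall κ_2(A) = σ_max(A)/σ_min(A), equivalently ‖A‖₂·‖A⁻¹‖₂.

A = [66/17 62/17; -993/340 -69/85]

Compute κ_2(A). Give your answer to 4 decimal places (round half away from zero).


4.8000

form AᵀA = [9441/400 1653/100; 1653/100 349/25] with trace 601/16 and determinant 225/4
λ_max, λ_min = (601/16 ± √303601/256)/2 = 36, 25/16
κ = σ_max/σ_min = 6/(5/4) = 4.8000


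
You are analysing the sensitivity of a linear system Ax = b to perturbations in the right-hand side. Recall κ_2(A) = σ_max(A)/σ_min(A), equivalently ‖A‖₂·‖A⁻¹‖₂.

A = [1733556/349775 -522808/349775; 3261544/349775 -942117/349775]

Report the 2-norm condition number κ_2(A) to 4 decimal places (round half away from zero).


205.7500

M = AᵀA = [47207216848/423330625 -13768418664/423330625; -13768418664/423330625 4016998777/423330625]. tr(M)=81958745/677329, det(M)=234256/677329
eigenvalues of AᵀA: λ = (tr ± √(tr²−4·det))/2 = 121, 1936/677329
κ_2(A) = √(λ_max/λ_min) = √(121 / (1936/677329)) = 205.7500


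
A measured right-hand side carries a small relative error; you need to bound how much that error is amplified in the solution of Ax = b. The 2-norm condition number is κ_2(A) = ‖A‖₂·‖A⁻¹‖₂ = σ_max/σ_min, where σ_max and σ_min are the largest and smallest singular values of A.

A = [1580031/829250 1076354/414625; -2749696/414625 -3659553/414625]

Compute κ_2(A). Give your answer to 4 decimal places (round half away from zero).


331.7000

form AᵀA = [52383696529/1100248900 17460791343/275062225; 17460791343/275062225 23281385749/275062225] with trace 5820369581/44009956 and determinant 6996025/44009956
solving λ² − 5820369581/44009956·λ + 6996025/44009956 = 0 gives λ = 529/4, 13225/11002489
σ_max=√(529/4)=(23/2), σ_min=√(13225/11002489)=(115/3317) → κ = 331.7000


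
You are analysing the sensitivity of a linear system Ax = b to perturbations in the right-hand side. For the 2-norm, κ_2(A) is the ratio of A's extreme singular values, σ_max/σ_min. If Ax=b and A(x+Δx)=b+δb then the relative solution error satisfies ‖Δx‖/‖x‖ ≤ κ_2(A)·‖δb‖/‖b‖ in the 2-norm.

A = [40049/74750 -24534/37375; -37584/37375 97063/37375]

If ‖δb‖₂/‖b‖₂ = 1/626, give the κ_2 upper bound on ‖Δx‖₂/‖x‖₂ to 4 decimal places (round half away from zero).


0.0184

M = AᵀA = [11606641/8940100 -264915/89401; -264915/89401 16037029/2235025]. tr(M)=448253/52900, det(M)=707281/1322500
char-poly roots: 841/100 and 841/13225
σ_max=√(841/100)=(29/10), σ_min=√(841/13225)=(29/115) → κ = 11.5000
worst-case relative error ≤ 11.5000 × 1/626 = 0.0184


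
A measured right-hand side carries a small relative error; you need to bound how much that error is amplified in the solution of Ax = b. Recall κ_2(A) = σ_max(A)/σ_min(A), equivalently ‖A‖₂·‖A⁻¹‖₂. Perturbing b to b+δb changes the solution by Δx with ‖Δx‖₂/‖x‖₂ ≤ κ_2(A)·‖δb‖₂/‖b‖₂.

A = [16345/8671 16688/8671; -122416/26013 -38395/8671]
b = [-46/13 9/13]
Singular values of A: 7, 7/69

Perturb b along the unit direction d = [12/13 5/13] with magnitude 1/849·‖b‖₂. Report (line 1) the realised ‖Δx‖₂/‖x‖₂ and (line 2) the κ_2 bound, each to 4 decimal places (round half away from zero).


σ_max = 7, σ_min = 7/69
κ_2(A) = 7 / (7/69) = 69.0000
perturbation bound = 69.0000·1/849 = 0.0813
solve Ax = b  →  x = [20.1872 -21.6108]
2-norm of b is 3.6056; of x, 29.5728
re-solving with b+δb shifts x by Δx of norm 0.0419
realised ‖Δx‖/‖x‖ = 0.0014
tightness: 0.0014 against a bound of 0.0813 (unrounded ratio ≈ 0.0174)

0.0014
0.0813


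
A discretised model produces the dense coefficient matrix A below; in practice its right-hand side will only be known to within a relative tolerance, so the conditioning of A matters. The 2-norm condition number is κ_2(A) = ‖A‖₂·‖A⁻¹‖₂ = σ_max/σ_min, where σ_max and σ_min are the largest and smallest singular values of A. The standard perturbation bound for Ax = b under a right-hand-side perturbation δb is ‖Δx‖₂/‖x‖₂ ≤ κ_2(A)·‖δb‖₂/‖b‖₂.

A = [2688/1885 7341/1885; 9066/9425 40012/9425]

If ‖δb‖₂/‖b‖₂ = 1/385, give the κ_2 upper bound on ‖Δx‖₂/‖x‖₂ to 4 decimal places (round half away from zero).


0.0405

M = AᵀA = [312516/105625 1017912/105625; 1017912/105625 3505609/105625]. tr(M)=6109/169, det(M)=900/169
char-poly roots: 36 and 25/169
κ_2(A) = √(λ_max/λ_min) = √(36 / (25/169)) = 15.6000
bound on ‖Δx‖/‖x‖: κ·ε = 15.6000·1/385 = 0.0405


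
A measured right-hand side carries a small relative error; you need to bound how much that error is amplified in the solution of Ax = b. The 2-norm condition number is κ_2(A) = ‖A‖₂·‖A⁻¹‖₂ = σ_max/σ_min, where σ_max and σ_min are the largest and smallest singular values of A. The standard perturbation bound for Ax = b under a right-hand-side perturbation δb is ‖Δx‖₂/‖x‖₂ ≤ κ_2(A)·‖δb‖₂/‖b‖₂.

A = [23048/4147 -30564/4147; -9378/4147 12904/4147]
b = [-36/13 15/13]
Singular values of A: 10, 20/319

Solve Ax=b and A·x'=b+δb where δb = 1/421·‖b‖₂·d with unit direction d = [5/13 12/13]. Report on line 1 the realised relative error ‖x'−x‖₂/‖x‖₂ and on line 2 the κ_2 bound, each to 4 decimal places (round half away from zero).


from the listed singular values, σ₁ = 10, σ_n = 20/319
condition number: 10 ÷ (20/319) = 159.5000
bound on ‖Δx‖/‖x‖: κ·ε = 159.5000·1/421 = 0.3789
solve Ax = b  →  x = [-0.1800 0.2400]
‖b‖₂ = 3.0000 and ‖x‖₂ = 0.3000
re-solving with b+δb shifts x by Δx of norm 0.1137
realised ‖Δx‖/‖x‖ = 0.3789
tightness: 0.3789 against a bound of 0.3789; the bound is attained (ratio 1)

0.3789
0.3789


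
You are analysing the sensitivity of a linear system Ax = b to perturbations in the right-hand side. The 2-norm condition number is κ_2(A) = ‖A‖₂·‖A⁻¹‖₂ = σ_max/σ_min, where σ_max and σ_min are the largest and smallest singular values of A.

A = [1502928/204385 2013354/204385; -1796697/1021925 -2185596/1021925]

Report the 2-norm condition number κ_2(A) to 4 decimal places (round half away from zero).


99.7000

AᵀA = [35513345889/621255625 47337897852/621255625; 47337897852/621255625 63127119636/621255625]; tr = 3945618621/24850225, det = 63011844/24850225
eigenvalues of AᵀA: λ = (tr ± √(tr²−4·det))/2 = 3969/25, 15876/994009
κ = σ_max/σ_min = (63/5)/(126/997) = 99.7000


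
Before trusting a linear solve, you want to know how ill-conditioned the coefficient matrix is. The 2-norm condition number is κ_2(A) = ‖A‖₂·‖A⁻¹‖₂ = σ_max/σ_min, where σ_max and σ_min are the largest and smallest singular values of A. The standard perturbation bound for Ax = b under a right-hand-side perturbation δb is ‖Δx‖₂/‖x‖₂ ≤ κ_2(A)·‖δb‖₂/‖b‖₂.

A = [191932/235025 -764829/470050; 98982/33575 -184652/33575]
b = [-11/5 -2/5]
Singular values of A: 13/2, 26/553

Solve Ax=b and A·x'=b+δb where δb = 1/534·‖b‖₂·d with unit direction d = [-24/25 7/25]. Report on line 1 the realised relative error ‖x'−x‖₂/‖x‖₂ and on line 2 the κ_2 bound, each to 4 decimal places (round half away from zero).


from the listed singular values, σ₁ = 13/2, σ_n = 26/553
κ_2(A) = (13/2) / (26/553) = 138.2500
bound on ‖Δx‖/‖x‖: κ·ε = 138.2500·1/534 = 0.2589
solve Ax = b  →  x = [37.4615 20.1538]
‖b‖ = 2.2361, ‖x‖ = 42.5387
Δx = A⁻¹·δb where δb = 1/534·2.2361·d; ‖Δx‖ = 0.0891
relative error = 0.0021
tightness: 0.0021 against a bound of 0.2589 (unrounded ratio ≈ 0.0081)

0.0021
0.2589


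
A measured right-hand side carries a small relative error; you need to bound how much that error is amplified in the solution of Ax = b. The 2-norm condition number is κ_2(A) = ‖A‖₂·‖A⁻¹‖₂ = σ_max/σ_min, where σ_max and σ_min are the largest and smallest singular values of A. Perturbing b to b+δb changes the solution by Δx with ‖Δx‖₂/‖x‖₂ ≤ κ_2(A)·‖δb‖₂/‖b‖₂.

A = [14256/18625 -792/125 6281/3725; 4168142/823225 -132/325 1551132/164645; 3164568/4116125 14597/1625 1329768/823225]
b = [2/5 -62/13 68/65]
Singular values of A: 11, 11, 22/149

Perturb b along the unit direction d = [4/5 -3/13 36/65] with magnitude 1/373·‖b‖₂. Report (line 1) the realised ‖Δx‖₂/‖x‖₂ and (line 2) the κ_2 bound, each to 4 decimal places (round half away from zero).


from the listed singular values, σ₁ = 11, σ_n = 22/149
κ = σ_max/σ_min = 11/(22/149) = 74.5000
worst-case relative error ≤ 74.5000 × 1/373 = 0.1997
solve Ax = b  →  x = [-12.1401 0.0727 6.0214]
2-norm of b is 4.8990; of x, 13.5516
with δb = [0.0105 -0.0030 0.0073], A·Δx = δb → ‖Δx‖ = 0.0890
relative error = 0.0066
tightness: 0.0066 against a bound of 0.1997 (unrounded ratio ≈ 0.0329)

0.0066
0.1997


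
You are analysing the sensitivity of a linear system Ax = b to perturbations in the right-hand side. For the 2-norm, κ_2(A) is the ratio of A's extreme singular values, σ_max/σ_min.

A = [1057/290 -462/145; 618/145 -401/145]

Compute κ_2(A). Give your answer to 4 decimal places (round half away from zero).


form AᵀA = [629/20 -117/5; -117/5 89/5] with trace 197/4 and determinant 49/4
solving λ² − 197/4·λ + 49/4 = 0 gives λ = 49, 1/4
κ = σ_max/σ_min = 7/(1/2) = 14.0000

14.0000


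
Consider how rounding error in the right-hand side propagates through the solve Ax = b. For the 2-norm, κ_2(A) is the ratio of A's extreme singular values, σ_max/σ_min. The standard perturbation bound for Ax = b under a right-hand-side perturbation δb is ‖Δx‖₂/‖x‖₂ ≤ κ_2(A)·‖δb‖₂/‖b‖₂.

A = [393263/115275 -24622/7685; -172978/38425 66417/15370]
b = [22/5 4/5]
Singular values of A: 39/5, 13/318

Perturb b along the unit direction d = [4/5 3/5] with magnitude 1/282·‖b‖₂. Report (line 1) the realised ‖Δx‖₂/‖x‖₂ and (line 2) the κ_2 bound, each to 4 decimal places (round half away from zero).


σ_max = 39/5, σ_min = 13/318
κ_2(A) = (39/5) / (13/318) = 190.8000
bound on ‖Δx‖/‖x‖: κ·ε = 190.8000·1/282 = 0.6766
solve Ax = b  →  x = [67.6658 70.6773]
‖b‖ = 4.4721, ‖x‖ = 97.8465
δb = ε·‖b‖·d = [0.0127 0.0095]; solving A·Δx = δb gives ‖Δx‖ = 0.3879
relative error = 0.0040
so the bound overstates the realised error by a factor of ≈ 170.6573 (computed from the unrounded values)

0.0040
0.6766


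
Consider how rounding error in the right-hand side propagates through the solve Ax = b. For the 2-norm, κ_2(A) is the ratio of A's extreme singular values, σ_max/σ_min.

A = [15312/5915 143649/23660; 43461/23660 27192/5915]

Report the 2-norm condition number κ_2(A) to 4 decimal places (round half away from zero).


91.0000

M = AᵀA = [225607041/22391824 33813450/1399489; 33813450/1399489 1298620521/22391824]. tr(M)=4509549/66248, det(M)=1185921/2119936
solving λ² − 4509549/66248·λ + 1185921/2119936 = 0 gives λ = 1089/16, 1089/132496
σ_max=√(1089/16)=(33/4), σ_min=√(1089/132496)=(33/364) → κ = 91.0000


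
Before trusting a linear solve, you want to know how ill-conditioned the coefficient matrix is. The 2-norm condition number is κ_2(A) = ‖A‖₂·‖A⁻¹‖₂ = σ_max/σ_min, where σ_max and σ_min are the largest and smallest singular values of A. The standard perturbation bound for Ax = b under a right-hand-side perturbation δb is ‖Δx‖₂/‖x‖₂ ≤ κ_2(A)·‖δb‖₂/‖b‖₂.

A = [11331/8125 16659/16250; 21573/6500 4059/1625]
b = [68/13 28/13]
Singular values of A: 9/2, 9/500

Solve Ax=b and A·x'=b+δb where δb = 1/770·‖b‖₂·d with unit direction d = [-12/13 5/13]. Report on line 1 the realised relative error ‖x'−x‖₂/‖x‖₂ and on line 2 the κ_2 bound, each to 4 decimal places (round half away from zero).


0.0018
0.3247

from the listed singular values, σ₁ = 9/2, σ_n = 9/500
κ_2(A) = (9/2) / (9/500) = 250.0000
worst-case relative error ≤ 250.0000 × 1/770 = 0.3247
solve Ax = b  →  x = [134.0444 -177.2444]
‖b‖₂ = 5.6569 and ‖x‖₂ = 222.2240
re-solving with b+δb shifts x by Δx of norm 0.4081
dividing the unrounded norms, ‖Δx‖/‖x‖ = 0.0018
so the bound overstates the realised error by a factor of ≈ 176.7781 (computed from the unrounded values)


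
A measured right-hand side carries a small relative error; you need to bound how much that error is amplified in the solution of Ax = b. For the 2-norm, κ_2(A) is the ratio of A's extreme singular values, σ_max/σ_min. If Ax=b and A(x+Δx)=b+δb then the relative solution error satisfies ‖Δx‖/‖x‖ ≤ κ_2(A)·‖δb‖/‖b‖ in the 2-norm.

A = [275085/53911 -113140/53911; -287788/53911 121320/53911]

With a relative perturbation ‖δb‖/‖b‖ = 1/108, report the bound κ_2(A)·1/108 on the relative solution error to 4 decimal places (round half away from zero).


2.1185

AᵀA = [188458609/3455881 -78522660/3455881; -78522660/3455881 32722000/3455881]; tr = 1308761/20449, det = 1600/20449
eigenvalues of AᵀA: λ = (tr ± √(tr²−4·det))/2 = 64, 25/20449
so κ_2 = √(64 / (25/20449)) = 228.8000
κ_2(A)·‖δb‖/‖b‖ = 2.1185


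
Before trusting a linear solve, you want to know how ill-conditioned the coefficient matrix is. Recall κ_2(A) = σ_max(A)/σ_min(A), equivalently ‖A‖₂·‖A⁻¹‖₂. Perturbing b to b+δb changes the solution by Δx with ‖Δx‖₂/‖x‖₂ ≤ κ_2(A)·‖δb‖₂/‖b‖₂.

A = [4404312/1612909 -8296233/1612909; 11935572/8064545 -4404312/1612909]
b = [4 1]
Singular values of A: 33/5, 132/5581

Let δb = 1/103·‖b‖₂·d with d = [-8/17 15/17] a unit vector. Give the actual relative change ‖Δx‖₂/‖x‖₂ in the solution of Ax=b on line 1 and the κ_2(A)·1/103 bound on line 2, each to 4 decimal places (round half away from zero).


0.0400
2.7092

largest singular value 33/5, smallest 132/5581
κ = σ_max/σ_min = (33/5)/(132/5581) = 279.0500
perturbation bound = 279.0500·1/103 = 2.7092
solve Ax = b  →  x = [-37.0209 -20.4314]
2-norm of b is 4.1231; of x, 42.2846
Δx = A⁻¹·δb where δb = 1/103·4.1231·d; ‖Δx‖ = 1.6925
relative error = 0.0400
so the bound overstates the realised error by a factor of ≈ 67.6865 (computed from the unrounded values)


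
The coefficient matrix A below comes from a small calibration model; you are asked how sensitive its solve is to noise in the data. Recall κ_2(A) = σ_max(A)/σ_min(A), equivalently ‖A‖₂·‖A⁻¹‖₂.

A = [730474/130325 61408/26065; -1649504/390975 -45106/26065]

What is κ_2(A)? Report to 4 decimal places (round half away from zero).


AᵀA = [300927753124/6114458025 8358934784/407630535; 8358934784/407630535 232219748/27175369]; tr = 2089805896/36180225, det = 2085136/36180225
λ_max, λ_min = (2089805896/36180225 ± √4366986920197820416/1309008681050625)/2 = 1444/25, 1444/1447209
σ_max=√(1444/25)=(38/5), σ_min=√(1444/1447209)=(38/1203) → κ = 240.6000

240.6000


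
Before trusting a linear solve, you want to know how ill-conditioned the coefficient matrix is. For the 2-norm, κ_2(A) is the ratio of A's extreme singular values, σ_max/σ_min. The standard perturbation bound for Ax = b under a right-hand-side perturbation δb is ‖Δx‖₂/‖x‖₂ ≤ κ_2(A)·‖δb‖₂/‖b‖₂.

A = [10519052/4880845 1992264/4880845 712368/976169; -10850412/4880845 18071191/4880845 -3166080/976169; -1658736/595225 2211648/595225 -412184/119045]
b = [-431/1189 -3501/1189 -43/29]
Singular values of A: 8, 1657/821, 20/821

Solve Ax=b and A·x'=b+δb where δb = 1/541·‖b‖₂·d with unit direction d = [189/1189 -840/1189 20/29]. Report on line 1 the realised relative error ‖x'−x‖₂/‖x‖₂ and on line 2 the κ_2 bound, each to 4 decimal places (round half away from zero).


0.0061
0.6070

σ_max = 8, σ_min = 20/821
κ_2(A) = 8 / (20/821) = 328.4000
worst-case relative error ≤ 328.4000 × 1/541 = 0.6070
solve Ax = b  →  x = [-14.9944 19.1667 33.0650]
‖b‖₂ = 3.3166 and ‖x‖₂ = 41.0547
with δb = [0.0010 -0.0043 0.0042], A·Δx = δb → ‖Δx‖ = 0.2517
dividing the unrounded norms, ‖Δx‖/‖x‖ = 0.0061
tightness: 0.0061 against a bound of 0.6070 (unrounded ratio ≈ 0.0101)


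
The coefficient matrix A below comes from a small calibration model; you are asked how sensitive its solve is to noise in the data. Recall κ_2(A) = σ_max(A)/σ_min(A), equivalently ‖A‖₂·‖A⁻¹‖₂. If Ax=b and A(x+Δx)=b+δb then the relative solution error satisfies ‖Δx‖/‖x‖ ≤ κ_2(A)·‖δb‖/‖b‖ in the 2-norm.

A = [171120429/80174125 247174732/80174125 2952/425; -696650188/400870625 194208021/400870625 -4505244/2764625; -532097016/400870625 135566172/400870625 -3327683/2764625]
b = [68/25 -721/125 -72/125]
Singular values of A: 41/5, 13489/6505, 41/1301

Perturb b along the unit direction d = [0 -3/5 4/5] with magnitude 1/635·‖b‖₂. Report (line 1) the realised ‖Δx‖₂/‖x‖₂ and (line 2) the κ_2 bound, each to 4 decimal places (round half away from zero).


0.0034
0.4098

largest singular value 41/5, smallest 41/1301
κ = σ_max/σ_min = (41/5)/(41/1301) = 260.2000
bound on ‖Δx‖/‖x‖: κ·ε = 260.2000·1/635 = 0.4098
solve Ax = b  →  x = [-56.3729 -61.9886 45.2281]
2-norm of b is 6.4031; of x, 95.2159
Δx = A⁻¹·δb where δb = 1/635·6.4031·d; ‖Δx‖ = 0.3200
realised ‖Δx‖/‖x‖ = 0.0034
tightness: 0.0034 against a bound of 0.4098 (unrounded ratio ≈ 0.0082)


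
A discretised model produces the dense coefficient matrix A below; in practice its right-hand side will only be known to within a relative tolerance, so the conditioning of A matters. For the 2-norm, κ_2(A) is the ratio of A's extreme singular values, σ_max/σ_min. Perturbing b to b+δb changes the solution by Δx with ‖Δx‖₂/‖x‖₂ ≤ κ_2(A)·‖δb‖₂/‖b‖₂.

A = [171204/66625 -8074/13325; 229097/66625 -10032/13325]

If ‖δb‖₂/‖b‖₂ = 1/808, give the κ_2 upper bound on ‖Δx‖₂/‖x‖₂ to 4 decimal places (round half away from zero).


AᵀA = [3271849801/177555625 -147224088/35511125; -147224088/35511125 1326644/1420445]; tr = 2045021/105625, det = 58564/2640625
solving λ² − 2045021/105625·λ + 58564/2640625 = 0 gives λ = 484/25, 121/105625
σ_max=√(484/25)=(22/5), σ_min=√(121/105625)=(11/325) → κ = 130.0000
bound on ‖Δx‖/‖x‖: κ·ε = 130.0000·1/808 = 0.1609

0.1609


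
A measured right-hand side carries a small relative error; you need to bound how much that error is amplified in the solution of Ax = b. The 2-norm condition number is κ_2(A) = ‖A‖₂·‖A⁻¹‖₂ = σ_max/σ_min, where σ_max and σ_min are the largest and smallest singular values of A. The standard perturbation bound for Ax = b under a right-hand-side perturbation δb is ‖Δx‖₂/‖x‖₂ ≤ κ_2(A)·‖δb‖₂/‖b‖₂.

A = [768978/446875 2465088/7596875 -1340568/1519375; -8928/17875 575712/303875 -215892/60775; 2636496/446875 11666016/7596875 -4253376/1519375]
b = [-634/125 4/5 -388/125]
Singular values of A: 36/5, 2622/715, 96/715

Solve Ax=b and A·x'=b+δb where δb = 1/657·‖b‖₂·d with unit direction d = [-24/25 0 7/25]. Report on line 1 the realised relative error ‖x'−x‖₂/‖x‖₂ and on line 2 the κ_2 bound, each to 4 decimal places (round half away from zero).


largest singular value 36/5, smallest 96/715
κ_2(A) = (36/5) / (96/715) = 53.6250
κ_2(A)·‖δb‖/‖b‖ = 0.0816
solve Ax = b  →  x = [-0.7717 26.3352 13.9287]
‖b‖₂ = 6.0000 and ‖x‖₂ = 29.8018
with δb = [-0.0088 0.0000 0.0026], A·Δx = δb → ‖Δx‖ = 0.0680
realised ‖Δx‖/‖x‖ = 0.0023
realised/bound (from unrounded values) ≈ 0.0280

0.0023
0.0816


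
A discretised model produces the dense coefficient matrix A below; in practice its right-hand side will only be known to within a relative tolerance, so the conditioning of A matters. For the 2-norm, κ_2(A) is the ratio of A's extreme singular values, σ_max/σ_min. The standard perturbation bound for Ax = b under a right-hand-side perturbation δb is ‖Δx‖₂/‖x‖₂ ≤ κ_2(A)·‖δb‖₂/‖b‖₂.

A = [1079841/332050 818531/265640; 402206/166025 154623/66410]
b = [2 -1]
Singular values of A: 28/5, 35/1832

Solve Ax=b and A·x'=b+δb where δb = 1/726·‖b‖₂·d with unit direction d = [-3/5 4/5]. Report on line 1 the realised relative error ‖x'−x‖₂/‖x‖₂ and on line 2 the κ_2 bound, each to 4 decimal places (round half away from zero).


0.0015
0.4037

from the listed singular values, σ₁ = 28/5, σ_n = 35/1832
κ = σ_max/σ_min = (28/5)/(35/1832) = 293.1200
κ_2(A)·‖δb‖/‖b‖ = 0.4037
solve Ax = b  →  x = [72.3264 -75.6837]
‖b‖ = 2.2361, ‖x‖ = 104.6859
with δb = [-0.0018 0.0025], A·Δx = δb → ‖Δx‖ = 0.1612
relative error = 0.0015
so the bound overstates the realised error by a factor of ≈ 262.1749 (computed from the unrounded values)


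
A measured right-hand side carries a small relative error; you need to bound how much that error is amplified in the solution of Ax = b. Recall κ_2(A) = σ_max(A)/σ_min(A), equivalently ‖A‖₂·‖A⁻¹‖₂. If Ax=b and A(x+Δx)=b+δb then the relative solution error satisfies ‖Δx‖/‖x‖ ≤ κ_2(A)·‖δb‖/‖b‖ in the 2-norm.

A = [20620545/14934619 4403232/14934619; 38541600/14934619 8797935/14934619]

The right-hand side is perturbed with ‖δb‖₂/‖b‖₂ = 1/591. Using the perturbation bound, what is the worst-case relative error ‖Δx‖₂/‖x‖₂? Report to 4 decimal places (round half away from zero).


0.2900

M = AᵀA = [6611286528225/771774549049 1487486280960/771774549049; 1487486280960/771774549049 334920803841/771774549049]. tr(M)=4132187586/459116329, det(M)=1265625/459116329
eigenvalues of AᵀA: λ = (tr ± √(tr²−4·det))/2 = 9, 140625/459116329
κ_2(A) = √(λ_max/λ_min) = √(9 / (140625/459116329)) = 171.4160
κ_2(A)·‖δb‖/‖b‖ = 0.2900


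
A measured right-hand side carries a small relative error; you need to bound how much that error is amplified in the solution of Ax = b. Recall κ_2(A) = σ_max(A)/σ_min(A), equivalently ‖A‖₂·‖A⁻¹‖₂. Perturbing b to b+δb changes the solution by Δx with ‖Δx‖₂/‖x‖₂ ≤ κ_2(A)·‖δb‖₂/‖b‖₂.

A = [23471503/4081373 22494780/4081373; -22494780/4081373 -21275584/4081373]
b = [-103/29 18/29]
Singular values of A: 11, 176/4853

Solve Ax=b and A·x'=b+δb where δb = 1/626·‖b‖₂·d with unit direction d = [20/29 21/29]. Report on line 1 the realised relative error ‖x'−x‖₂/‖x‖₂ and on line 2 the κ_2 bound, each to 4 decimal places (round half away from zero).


largest singular value 11, smallest 176/4853
κ_2(A) = 11 / (176/4853) = 303.3125
bound on ‖Δx‖/‖x‖: κ·ε = 303.3125·1/626 = 0.4845
solve Ax = b  →  x = [37.8354 -40.1226]
‖b‖ = 3.6056, ‖x‖ = 55.1484
with δb = [0.0040 0.0042], A·Δx = δb → ‖Δx‖ = 0.1588
dividing the unrounded norms, ‖Δx‖/‖x‖ = 0.0029
realised/bound (from unrounded values) ≈ 0.0059

0.0029
0.4845


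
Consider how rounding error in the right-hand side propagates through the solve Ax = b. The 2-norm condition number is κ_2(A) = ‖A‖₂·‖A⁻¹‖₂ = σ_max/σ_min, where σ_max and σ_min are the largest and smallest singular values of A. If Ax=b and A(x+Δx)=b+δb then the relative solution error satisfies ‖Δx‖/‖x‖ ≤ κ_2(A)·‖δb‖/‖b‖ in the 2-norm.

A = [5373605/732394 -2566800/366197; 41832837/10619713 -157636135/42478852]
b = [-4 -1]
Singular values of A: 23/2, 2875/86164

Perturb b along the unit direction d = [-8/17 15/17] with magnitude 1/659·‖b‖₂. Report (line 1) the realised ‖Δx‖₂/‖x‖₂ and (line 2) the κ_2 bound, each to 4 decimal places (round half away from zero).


largest singular value 23/2, smallest 2875/86164
condition number: (23/2) ÷ (2875/86164) = 344.6560
bound on ‖Δx‖/‖x‖: κ·ε = 344.6560·1/659 = 0.5230
solve Ax = b  →  x = [20.4172 21.9424]
‖b‖ = 4.1231, ‖x‖ = 29.9721
δb = ε·‖b‖·d = [-0.0029 0.0055]; solving A·Δx = δb gives ‖Δx‖ = 0.1875
dividing the unrounded norms, ‖Δx‖/‖x‖ = 0.0063
realised/bound (from unrounded values) ≈ 0.0120

0.0063
0.5230


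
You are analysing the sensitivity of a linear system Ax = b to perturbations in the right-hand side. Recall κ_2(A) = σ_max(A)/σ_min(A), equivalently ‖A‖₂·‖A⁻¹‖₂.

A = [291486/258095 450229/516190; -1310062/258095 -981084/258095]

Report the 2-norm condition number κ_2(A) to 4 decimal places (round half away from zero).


314.7500

AᵀA = [214304168/7925405 160725591/7925405; 160725591/7925405 482190293/31701620]; tr = 267881393/6340324, det = 28561/1585081
eigenvalues of AᵀA: λ = (tr ± √(tr²−4·det))/2 = 169/4, 676/1585081
σ_max=√(169/4)=(13/2), σ_min=√(676/1585081)=(26/1259) → κ = 314.7500


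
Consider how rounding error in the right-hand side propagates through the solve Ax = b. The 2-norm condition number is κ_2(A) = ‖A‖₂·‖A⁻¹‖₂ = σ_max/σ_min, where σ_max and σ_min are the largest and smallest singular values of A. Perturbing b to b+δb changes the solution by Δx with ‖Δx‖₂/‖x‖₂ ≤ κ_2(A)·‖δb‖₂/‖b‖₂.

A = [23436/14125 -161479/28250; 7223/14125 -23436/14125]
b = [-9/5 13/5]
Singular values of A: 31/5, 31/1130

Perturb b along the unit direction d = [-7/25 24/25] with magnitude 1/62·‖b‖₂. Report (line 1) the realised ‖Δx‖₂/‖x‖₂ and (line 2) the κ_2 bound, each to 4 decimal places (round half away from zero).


0.0170
3.6452

from the listed singular values, σ₁ = 31/5, σ_n = 31/1130
condition number: (31/5) ÷ (31/1130) = 226.0000
bound on ‖Δx‖/‖x‖: κ·ε = 226.0000·1/62 = 3.6452
solve Ax = b  →  x = [104.9355 30.7742]
2-norm of b is 3.1623; of x, 109.3550
with δb = [-0.0143 0.0490], A·Δx = δb → ‖Δx‖ = 1.8592
relative error = 0.0170
realised/bound (from unrounded values) ≈ 0.0047


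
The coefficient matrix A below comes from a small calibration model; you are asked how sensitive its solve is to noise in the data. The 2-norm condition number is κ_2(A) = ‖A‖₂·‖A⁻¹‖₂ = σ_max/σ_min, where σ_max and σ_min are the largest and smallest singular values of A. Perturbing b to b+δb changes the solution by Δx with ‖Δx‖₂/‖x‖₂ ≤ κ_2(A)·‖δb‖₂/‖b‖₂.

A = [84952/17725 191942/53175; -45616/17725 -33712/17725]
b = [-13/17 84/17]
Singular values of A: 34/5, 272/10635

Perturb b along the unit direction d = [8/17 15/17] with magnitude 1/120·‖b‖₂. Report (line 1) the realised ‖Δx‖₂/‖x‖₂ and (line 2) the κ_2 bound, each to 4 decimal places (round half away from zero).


0.0104
2.2156

largest singular value 34/5, smallest 272/10635
κ_2(A) = (34/5) / (272/10635) = 265.8750
worst-case relative error ≤ 265.8750 × 1/120 = 2.2156
solve Ax = b  →  x = [-94.1912 124.8529]
‖b‖₂ = 5.0000 and ‖x‖₂ = 156.3977
with δb = [0.0196 0.0368], A·Δx = δb → ‖Δx‖ = 1.6291
dividing the unrounded norms, ‖Δx‖/‖x‖ = 0.0104
tightness: 0.0104 against a bound of 2.2156 (unrounded ratio ≈ 0.0047)
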